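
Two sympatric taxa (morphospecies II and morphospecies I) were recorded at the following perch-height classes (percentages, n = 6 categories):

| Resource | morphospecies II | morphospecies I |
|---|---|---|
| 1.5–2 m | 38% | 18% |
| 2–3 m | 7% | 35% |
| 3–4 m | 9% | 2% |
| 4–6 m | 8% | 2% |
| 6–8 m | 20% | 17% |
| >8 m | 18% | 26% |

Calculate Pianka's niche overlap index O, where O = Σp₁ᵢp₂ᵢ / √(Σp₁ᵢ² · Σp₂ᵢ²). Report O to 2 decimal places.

Convert percentages to proportions (divide by 100).
Σ p₁ᵢp₂ᵢ = 0.0684 + 0.0245 + 0.0018 + 0.0016 + 0.0340 + 0.0468 = 0.1771
Σp_1ᵢ² = 0.38² + 0.07² + 0.09² + 0.08² + 0.20² + 0.18² = 0.1444 + 0.0049 + 0.0081 + 0.0064 + 0.0400 + 0.0324 = 0.2362
Σp_2ᵢ² = 0.18² + 0.35² + 0.02² + 0.02² + 0.17² + 0.26² = 0.0324 + 0.1225 + 0.0004 + 0.0004 + 0.0289 + 0.0676 = 0.2522
O = 0.1771 / √(0.2362 × 0.2522) = 0.1771 / 0.24407 = 0.7256

0.73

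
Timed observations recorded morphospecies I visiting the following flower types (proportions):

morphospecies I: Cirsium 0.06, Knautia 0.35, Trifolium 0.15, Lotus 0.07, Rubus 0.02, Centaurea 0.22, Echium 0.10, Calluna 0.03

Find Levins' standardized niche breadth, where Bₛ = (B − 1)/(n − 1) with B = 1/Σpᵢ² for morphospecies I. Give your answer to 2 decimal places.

Σpᵢ² = 0.06² + 0.35² + 0.15² + 0.07² + 0.02² + 0.22² + 0.10² + 0.03² = 0.0036 + 0.1225 + 0.0225 + 0.0049 + 0.0004 + 0.0484 + 0.0100 + 0.0009 = 0.2132
B = 1 / 0.2132 = 4.6904
Bₛ = (B − 1)/(n − 1) = (4.6904 − 1)/(8 − 1) = 3.6904/7 = 0.5272

0.53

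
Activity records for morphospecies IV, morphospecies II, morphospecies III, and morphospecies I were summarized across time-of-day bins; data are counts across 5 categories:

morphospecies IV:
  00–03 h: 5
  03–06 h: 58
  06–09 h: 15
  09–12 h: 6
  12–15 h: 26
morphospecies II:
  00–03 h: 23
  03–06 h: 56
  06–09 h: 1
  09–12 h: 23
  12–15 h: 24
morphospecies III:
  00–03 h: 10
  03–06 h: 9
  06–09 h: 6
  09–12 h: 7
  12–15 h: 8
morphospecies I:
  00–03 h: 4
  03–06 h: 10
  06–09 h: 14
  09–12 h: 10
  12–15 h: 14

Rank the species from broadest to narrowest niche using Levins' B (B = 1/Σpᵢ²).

Proportions for morphospecies IV (n=110): 5/110=0.0455, 58/110=0.5273, 15/110=0.1364, 6/110=0.0545, 26/110=0.2364
Proportions for morphospecies II (n=127): 23/127=0.1811, 56/127=0.4409, 1/127=0.0079, 23/127=0.1811, 24/127=0.1890
Proportions for morphospecies III (n=40): 10/40=0.2500, 9/40=0.2250, 6/40=0.1500, 7/40=0.1750, 8/40=0.2000
Proportions for morphospecies I (n=52): 4/52=0.0769, 10/52=0.1923, 14/52=0.2692, 10/52=0.1923, 14/52=0.2692
Σp_IVᵢ² = 0.0455² + 0.5273² + 0.1364² + 0.0545² + 0.2364² = 0.002070 + 0.278045 + 0.018605 + 0.002970 + 0.055885 = 0.357575
B_IV = 1 / 0.357575 = 2.7966
Σp_IIᵢ² = 0.1811² + 0.4409² + 0.0079² + 0.1811² + 0.1890² = 0.032797 + 0.194393 + 0.000062 + 0.032797 + 0.035721 = 0.295770
B_II = 1 / 0.295770 = 3.3810
Σp_IIIᵢ² = 0.2500² + 0.2250² + 0.1500² + 0.1750² + 0.2000² = 0.062500 + 0.050625 + 0.022500 + 0.030625 + 0.040000 = 0.206250
B_III = 1 / 0.206250 = 4.8485
Σp_Iᵢ² = 0.0769² + 0.1923² + 0.2692² + 0.1923² + 0.2692² = 0.005914 + 0.036979 + 0.072469 + 0.036979 + 0.072469 = 0.224810
B_I = 1 / 0.224810 = 4.4482
Ranking by B (broadest → narrowest): morphospecies III (4.85) > morphospecies I (4.45) > morphospecies II (3.38) > morphospecies IV (2.80)

morphospecies III > morphospecies I > morphospecies II > morphospecies IV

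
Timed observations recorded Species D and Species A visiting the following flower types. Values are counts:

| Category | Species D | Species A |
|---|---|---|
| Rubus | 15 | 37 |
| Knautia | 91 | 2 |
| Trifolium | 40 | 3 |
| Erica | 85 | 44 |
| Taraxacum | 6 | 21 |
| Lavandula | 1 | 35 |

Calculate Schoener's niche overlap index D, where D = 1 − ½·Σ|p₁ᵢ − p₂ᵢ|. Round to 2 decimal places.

0.44

Proportions for Species D (n=238): 15/238=0.0630, 91/238=0.3824, 40/238=0.1681, 85/238=0.3571, 6/238=0.0252, 1/238=0.0042
Proportions for Species A (n=142): 37/142=0.2606, 2/142=0.0141, 3/142=0.0211, 44/142=0.3099, 21/142=0.1479, 35/142=0.2465
Σ|p₁ᵢ − p₂ᵢ| = 0.1976 + 0.3683 + 0.1470 + 0.0472 + 0.1227 + 0.2423 = 1.1251
D = 1 − ½ × 1.1251 = 1 − 0.56255 = 0.43745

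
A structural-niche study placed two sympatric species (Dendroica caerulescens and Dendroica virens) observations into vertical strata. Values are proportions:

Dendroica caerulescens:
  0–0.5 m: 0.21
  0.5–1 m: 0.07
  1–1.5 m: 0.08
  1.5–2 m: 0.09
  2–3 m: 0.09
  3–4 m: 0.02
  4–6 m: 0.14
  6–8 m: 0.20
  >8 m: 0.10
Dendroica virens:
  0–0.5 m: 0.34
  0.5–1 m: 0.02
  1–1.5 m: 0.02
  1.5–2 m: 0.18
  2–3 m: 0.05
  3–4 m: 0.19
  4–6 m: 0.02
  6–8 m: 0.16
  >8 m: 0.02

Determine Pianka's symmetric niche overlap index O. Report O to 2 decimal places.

0.78

Σ p₁ᵢp₂ᵢ = 0.0714 + 0.0014 + 0.0016 + 0.0162 + 0.0045 + 0.0038 + 0.0028 + 0.0320 + 0.0020 = 0.1357
Σp_1ᵢ² = 0.21² + 0.07² + 0.08² + 0.09² + 0.09² + 0.02² + 0.14² + 0.20² + 0.10² = 0.0441 + 0.0049 + 0.0064 + 0.0081 + 0.0081 + 0.0004 + 0.0196 + 0.0400 + 0.0100 = 0.1416
Σp_2ᵢ² = 0.34² + 0.02² + 0.02² + 0.18² + 0.05² + 0.19² + 0.02² + 0.16² + 0.02² = 0.1156 + 0.0004 + 0.0004 + 0.0324 + 0.0025 + 0.0361 + 0.0004 + 0.0256 + 0.0004 = 0.2138
O = 0.1357 / √(0.1416 × 0.2138) = 0.1357 / 0.17399 = 0.7799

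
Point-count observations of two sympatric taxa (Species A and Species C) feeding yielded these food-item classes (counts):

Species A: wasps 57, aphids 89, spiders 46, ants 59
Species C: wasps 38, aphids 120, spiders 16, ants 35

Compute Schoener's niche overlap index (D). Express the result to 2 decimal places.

0.78

Proportions for Species A (n=251): 57/251=0.2271, 89/251=0.3546, 46/251=0.1833, 59/251=0.2351
Proportions for Species C (n=209): 38/209=0.1818, 120/209=0.5742, 16/209=0.0766, 35/209=0.1675
Σ|p₁ᵢ − p₂ᵢ| = 0.0453 + 0.2196 + 0.1067 + 0.0676 = 0.4392
D = 1 − ½ × 0.4392 = 1 − 0.21960 = 0.78040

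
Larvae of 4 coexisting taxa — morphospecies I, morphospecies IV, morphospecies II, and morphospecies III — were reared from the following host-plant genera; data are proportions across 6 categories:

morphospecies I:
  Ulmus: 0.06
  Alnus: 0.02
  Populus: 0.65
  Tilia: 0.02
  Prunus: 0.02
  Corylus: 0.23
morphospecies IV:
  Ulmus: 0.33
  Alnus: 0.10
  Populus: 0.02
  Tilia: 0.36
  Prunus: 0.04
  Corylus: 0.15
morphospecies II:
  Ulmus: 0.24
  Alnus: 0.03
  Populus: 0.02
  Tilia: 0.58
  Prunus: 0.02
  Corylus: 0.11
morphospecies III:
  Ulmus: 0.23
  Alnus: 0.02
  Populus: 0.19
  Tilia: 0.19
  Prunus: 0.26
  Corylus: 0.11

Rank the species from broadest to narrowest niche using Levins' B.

Σp_Iᵢ² = 0.06² + 0.02² + 0.65² + 0.02² + 0.02² + 0.23² = 0.0036 + 0.0004 + 0.4225 + 0.0004 + 0.0004 + 0.0529 = 0.4802
B_I = 1 / 0.4802 = 2.0825
Σp_IVᵢ² = 0.33² + 0.10² + 0.02² + 0.36² + 0.04² + 0.15² = 0.1089 + 0.0100 + 0.0004 + 0.1296 + 0.0016 + 0.0225 = 0.2730
B_IV = 1 / 0.2730 = 3.6630
Σp_IIᵢ² = 0.24² + 0.03² + 0.02² + 0.58² + 0.02² + 0.11² = 0.0576 + 0.0009 + 0.0004 + 0.3364 + 0.0004 + 0.0121 = 0.4078
B_II = 1 / 0.4078 = 2.4522
Σp_IIIᵢ² = 0.23² + 0.02² + 0.19² + 0.19² + 0.26² + 0.11² = 0.0529 + 0.0004 + 0.0361 + 0.0361 + 0.0676 + 0.0121 = 0.2052
B_III = 1 / 0.2052 = 4.8733
Ranking by B (broadest → narrowest): morphospecies III (4.87) > morphospecies IV (3.66) > morphospecies II (2.45) > morphospecies I (2.08)

morphospecies III > morphospecies IV > morphospecies II > morphospecies I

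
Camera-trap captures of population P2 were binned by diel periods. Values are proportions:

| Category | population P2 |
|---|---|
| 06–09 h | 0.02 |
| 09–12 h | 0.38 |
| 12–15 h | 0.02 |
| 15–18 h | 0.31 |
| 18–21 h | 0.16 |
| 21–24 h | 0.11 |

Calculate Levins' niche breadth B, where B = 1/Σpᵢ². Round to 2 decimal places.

Σpᵢ² = 0.02² + 0.38² + 0.02² + 0.31² + 0.16² + 0.11² = 0.0004 + 0.1444 + 0.0004 + 0.0961 + 0.0256 + 0.0121 = 0.2790
B = 1 / 0.2790 = 3.5842

3.58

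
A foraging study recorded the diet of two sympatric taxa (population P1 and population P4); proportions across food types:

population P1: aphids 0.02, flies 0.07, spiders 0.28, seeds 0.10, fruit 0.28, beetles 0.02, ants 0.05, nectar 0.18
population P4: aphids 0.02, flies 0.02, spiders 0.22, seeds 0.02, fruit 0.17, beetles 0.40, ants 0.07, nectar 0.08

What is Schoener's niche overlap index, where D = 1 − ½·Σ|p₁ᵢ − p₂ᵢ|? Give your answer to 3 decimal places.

Σ|p₁ᵢ − p₂ᵢ| = 0.00 + 0.05 + 0.06 + 0.08 + 0.11 + 0.38 + 0.02 + 0.10 = 0.80
D = 1 − ½ × 0.80 = 1 − 0.400 = 0.60000

0.600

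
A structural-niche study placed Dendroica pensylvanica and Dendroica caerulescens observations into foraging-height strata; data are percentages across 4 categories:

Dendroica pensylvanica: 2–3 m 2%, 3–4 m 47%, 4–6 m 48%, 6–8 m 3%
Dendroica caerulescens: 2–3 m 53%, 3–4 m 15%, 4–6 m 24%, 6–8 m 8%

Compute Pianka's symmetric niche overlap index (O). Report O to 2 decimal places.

0.49

Convert percentages to proportions (divide by 100).
Σ p₁ᵢp₂ᵢ = 0.0106 + 0.0705 + 0.1152 + 0.0024 = 0.1987
Σp_1ᵢ² = 0.02² + 0.47² + 0.48² + 0.03² = 0.0004 + 0.2209 + 0.2304 + 0.0009 = 0.4526
Σp_2ᵢ² = 0.53² + 0.15² + 0.24² + 0.08² = 0.2809 + 0.0225 + 0.0576 + 0.0064 = 0.3674
O = 0.1987 / √(0.4526 × 0.3674) = 0.1987 / 0.40778 = 0.4873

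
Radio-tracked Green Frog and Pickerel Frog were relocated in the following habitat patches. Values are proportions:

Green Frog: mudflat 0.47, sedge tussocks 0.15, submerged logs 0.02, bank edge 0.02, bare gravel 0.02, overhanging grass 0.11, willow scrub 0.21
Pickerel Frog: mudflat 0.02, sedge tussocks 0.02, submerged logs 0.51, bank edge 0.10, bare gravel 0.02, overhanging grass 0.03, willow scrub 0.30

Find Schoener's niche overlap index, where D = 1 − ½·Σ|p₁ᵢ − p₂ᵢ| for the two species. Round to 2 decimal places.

0.34

Σ|p₁ᵢ − p₂ᵢ| = 0.45 + 0.13 + 0.49 + 0.08 + 0.00 + 0.08 + 0.09 = 1.32
D = 1 − ½ × 1.32 = 1 − 0.660 = 0.3400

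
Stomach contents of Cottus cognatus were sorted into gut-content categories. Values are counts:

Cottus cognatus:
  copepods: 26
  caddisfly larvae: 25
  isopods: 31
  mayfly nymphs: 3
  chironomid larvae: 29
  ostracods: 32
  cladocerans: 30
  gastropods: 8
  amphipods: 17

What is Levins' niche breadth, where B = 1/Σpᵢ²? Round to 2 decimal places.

Proportions for Cottus cognatus (n=201): 26/201=0.1294, 25/201=0.1244, 31/201=0.1542, 3/201=0.0149, 29/201=0.1443, 32/201=0.1592, 30/201=0.1493, 8/201=0.0398, 17/201=0.0846
Σpᵢ² = 0.1294² + 0.1244² + 0.1542² + 0.0149² + 0.1443² + 0.1592² + 0.1493² + 0.0398² + 0.0846² = 0.016744 + 0.015475 + 0.023778 + 0.000222 + 0.020822 + 0.025345 + 0.022290 + 0.001584 + 0.007157 = 0.133417
B = 1 / 0.133417 = 7.4953

7.50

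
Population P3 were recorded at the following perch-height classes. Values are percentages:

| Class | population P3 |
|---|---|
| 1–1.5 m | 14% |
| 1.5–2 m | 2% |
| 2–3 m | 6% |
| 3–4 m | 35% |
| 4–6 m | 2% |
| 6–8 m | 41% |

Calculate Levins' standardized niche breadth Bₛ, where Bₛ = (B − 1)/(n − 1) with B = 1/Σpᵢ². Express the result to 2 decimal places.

Convert percentages to proportions (divide by 100).
Σpᵢ² = 0.14² + 0.02² + 0.06² + 0.35² + 0.02² + 0.41² = 0.0196 + 0.0004 + 0.0036 + 0.1225 + 0.0004 + 0.1681 = 0.3146
B = 1 / 0.3146 = 3.1786
Bₛ = (B − 1)/(n − 1) = (3.1786 − 1)/(6 − 1) = 2.1786/5 = 0.4357

0.44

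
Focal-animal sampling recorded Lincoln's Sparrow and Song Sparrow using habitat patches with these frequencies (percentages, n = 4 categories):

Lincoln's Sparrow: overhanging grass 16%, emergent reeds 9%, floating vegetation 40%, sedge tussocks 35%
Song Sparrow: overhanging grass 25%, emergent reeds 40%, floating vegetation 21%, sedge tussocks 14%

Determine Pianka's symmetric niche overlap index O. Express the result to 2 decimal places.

0.69

Convert percentages to proportions (divide by 100).
Σ p₁ᵢp₂ᵢ = 0.0400 + 0.0360 + 0.0840 + 0.0490 = 0.2090
Σp_1ᵢ² = 0.16² + 0.09² + 0.40² + 0.35² = 0.0256 + 0.0081 + 0.1600 + 0.1225 = 0.3162
Σp_2ᵢ² = 0.25² + 0.40² + 0.21² + 0.14² = 0.0625 + 0.1600 + 0.0441 + 0.0196 = 0.2862
O = 0.2090 / √(0.3162 × 0.2862) = 0.2090 / 0.30083 = 0.6947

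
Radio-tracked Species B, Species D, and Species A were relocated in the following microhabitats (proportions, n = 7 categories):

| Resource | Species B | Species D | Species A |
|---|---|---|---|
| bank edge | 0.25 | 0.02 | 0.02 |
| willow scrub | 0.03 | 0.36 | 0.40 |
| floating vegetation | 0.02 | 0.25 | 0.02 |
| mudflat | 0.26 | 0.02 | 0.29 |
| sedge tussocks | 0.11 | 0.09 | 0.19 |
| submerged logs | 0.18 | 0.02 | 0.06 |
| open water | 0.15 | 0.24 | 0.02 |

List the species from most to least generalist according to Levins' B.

Species B > Species D > Species A

Σp_Bᵢ² = 0.25² + 0.03² + 0.02² + 0.26² + 0.11² + 0.18² + 0.15² = 0.0625 + 0.0009 + 0.0004 + 0.0676 + 0.0121 + 0.0324 + 0.0225 = 0.1984
B_B = 1 / 0.1984 = 5.0403
Σp_Dᵢ² = 0.02² + 0.36² + 0.25² + 0.02² + 0.09² + 0.02² + 0.24² = 0.0004 + 0.1296 + 0.0625 + 0.0004 + 0.0081 + 0.0004 + 0.0576 = 0.2590
B_D = 1 / 0.2590 = 3.8610
Σp_Aᵢ² = 0.02² + 0.40² + 0.02² + 0.29² + 0.19² + 0.06² + 0.02² = 0.0004 + 0.1600 + 0.0004 + 0.0841 + 0.0361 + 0.0036 + 0.0004 = 0.2850
B_A = 1 / 0.2850 = 3.5088
Ranking by B (broadest → narrowest): Species B (5.04) > Species D (3.86) > Species A (3.51)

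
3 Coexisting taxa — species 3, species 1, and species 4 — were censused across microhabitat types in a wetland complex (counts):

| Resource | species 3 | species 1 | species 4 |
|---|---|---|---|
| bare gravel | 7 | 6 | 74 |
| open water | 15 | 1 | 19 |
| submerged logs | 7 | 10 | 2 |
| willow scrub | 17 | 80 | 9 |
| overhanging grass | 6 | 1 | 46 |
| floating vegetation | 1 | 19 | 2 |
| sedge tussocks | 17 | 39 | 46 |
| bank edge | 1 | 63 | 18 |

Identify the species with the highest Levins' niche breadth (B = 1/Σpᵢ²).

Proportions for species 3 (n=71): 7/71=0.0986, 15/71=0.2113, 7/71=0.0986, 17/71=0.2394, 6/71=0.0845, 1/71=0.0141, 17/71=0.2394, 1/71=0.0141
Proportions for species 1 (n=219): 6/219=0.0274, 1/219=0.0046, 10/219=0.0457, 80/219=0.3653, 1/219=0.0046, 19/219=0.0868, 39/219=0.1781, 63/219=0.2877
Proportions for species 4 (n=216): 74/216=0.3426, 19/216=0.0880, 2/216=0.0093, 9/216=0.0417, 46/216=0.2130, 2/216=0.0093, 46/216=0.2130, 18/216=0.0833
Σp_3ᵢ² = 0.0986² + 0.2113² + 0.0986² + 0.2394² + 0.0845² + 0.0141² + 0.2394² + 0.0141² = 0.009722 + 0.044648 + 0.009722 + 0.057312 + 0.007140 + 0.000199 + 0.057312 + 0.000199 = 0.186254
B_3 = 1 / 0.186254 = 5.3690
Σp_1ᵢ² = 0.0274² + 0.0046² + 0.0457² + 0.3653² + 0.0046² + 0.0868² + 0.1781² + 0.2877² = 0.000751 + 0.000021 + 0.002088 + 0.133444 + 0.000021 + 0.007534 + 0.031720 + 0.082771 = 0.258350
B_1 = 1 / 0.258350 = 3.8707
Σp_4ᵢ² = 0.3426² + 0.0880² + 0.0093² + 0.0417² + 0.2130² + 0.0093² + 0.2130² + 0.0833² = 0.117375 + 0.007744 + 0.000086 + 0.001739 + 0.045369 + 0.000086 + 0.045369 + 0.006939 = 0.224707
B_4 = 1 / 0.224707 = 4.4502
Highest B → broadest niche (most generalist): species 3 (B = 5.37).

species 3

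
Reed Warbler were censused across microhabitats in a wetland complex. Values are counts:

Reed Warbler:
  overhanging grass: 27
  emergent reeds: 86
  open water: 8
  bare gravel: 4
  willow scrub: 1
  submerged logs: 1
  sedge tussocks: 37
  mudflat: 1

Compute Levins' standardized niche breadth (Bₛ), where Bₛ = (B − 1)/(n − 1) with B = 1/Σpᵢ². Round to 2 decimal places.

Proportions for Reed Warbler (n=165): 27/165=0.1636, 86/165=0.5212, 8/165=0.0485, 4/165=0.0242, 1/165=0.0061, 1/165=0.0061, 37/165=0.2242, 1/165=0.0061
Σpᵢ² = 0.1636² + 0.5212² + 0.0485² + 0.0242² + 0.0061² + 0.0061² + 0.2242² + 0.0061² = 0.026765 + 0.271649 + 0.002352 + 0.000586 + 0.000037 + 0.000037 + 0.050266 + 0.000037 = 0.351729
B = 1 / 0.351729 = 2.8431
Bₛ = (B − 1)/(n − 1) = (2.8431 − 1)/(8 − 1) = 1.8431/7 = 0.2633

0.26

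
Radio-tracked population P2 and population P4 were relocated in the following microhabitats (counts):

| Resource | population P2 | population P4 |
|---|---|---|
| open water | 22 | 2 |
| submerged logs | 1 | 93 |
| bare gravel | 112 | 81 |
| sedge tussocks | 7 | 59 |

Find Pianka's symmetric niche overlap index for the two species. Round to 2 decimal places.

0.62

Proportions for population P2 (n=142): 22/142=0.1549, 1/142=0.0070, 112/142=0.7887, 7/142=0.0493
Proportions for population P4 (n=235): 2/235=0.0085, 93/235=0.3957, 81/235=0.3447, 59/235=0.2511
Σ p₁ᵢp₂ᵢ = 0.001317 + 0.002770 + 0.271865 + 0.012379 = 0.288331
Σp_1ᵢ² = 0.1549² + 0.0070² + 0.7887² + 0.0493² = 0.023994 + 0.000049 + 0.622048 + 0.002430 = 0.648521
Σp_2ᵢ² = 0.0085² + 0.3957² + 0.3447² + 0.2511² = 0.000072 + 0.156578 + 0.118818 + 0.063051 = 0.338519
O = 0.288331 / √(0.648521 × 0.338519) = 0.288331 / 0.4685474 = 0.6154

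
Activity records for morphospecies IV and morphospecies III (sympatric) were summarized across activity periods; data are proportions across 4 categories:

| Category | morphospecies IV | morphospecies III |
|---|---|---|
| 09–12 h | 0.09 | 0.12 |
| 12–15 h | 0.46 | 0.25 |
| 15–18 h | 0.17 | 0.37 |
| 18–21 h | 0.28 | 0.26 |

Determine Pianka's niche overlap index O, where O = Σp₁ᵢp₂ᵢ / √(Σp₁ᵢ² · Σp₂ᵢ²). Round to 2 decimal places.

Σ p₁ᵢp₂ᵢ = 0.0108 + 0.1150 + 0.0629 + 0.0728 = 0.2615
Σp_1ᵢ² = 0.09² + 0.46² + 0.17² + 0.28² = 0.0081 + 0.2116 + 0.0289 + 0.0784 = 0.3270
Σp_2ᵢ² = 0.12² + 0.25² + 0.37² + 0.26² = 0.0144 + 0.0625 + 0.1369 + 0.0676 = 0.2814
O = 0.2615 / √(0.3270 × 0.2814) = 0.2615 / 0.30334 = 0.8621

0.86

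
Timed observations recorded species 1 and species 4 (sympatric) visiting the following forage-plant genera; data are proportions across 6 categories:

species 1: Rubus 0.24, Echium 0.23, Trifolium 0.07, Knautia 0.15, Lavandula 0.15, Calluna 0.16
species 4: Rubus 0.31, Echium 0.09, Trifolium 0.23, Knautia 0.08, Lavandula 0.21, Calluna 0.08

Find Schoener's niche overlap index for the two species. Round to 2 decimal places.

0.71

Σ|p₁ᵢ − p₂ᵢ| = 0.07 + 0.14 + 0.16 + 0.07 + 0.06 + 0.08 = 0.58
D = 1 − ½ × 0.58 = 1 − 0.290 = 0.7100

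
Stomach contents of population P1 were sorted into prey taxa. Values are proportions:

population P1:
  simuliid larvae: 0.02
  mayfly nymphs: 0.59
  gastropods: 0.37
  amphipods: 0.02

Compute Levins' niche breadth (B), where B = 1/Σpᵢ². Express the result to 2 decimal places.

2.06

Σpᵢ² = 0.02² + 0.59² + 0.37² + 0.02² = 0.0004 + 0.3481 + 0.1369 + 0.0004 = 0.4858
B = 1 / 0.4858 = 2.0585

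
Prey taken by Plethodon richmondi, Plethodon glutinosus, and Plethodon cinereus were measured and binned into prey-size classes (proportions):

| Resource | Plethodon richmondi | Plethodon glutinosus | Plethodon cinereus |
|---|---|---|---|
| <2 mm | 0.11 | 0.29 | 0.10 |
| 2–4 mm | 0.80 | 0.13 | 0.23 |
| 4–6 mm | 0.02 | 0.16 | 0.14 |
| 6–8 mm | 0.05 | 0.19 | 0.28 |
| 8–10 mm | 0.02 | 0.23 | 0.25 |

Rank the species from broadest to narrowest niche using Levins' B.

Σp_richᵢ² = 0.11² + 0.80² + 0.02² + 0.05² + 0.02² = 0.0121 + 0.6400 + 0.0004 + 0.0025 + 0.0004 = 0.6554
B_rich = 1 / 0.6554 = 1.5258
Σp_glutᵢ² = 0.29² + 0.13² + 0.16² + 0.19² + 0.23² = 0.0841 + 0.0169 + 0.0256 + 0.0361 + 0.0529 = 0.2156
B_glut = 1 / 0.2156 = 4.6382
Σp_cineᵢ² = 0.10² + 0.23² + 0.14² + 0.28² + 0.25² = 0.0100 + 0.0529 + 0.0196 + 0.0784 + 0.0625 = 0.2234
B_cine = 1 / 0.2234 = 4.4763
Ranking by B (broadest → narrowest): Plethodon glutinosus (4.64) > Plethodon cinereus (4.48) > Plethodon richmondi (1.53)

Plethodon glutinosus > Plethodon cinereus > Plethodon richmondi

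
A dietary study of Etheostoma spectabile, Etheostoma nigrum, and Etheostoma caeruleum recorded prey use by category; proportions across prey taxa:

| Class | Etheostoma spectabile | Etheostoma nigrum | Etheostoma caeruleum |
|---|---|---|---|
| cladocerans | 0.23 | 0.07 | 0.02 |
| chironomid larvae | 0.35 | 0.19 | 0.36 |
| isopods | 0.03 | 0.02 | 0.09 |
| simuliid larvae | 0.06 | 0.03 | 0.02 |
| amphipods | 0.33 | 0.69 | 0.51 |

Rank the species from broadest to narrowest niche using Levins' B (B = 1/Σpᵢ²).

Etheostoma spectabile > Etheostoma caeruleum > Etheostoma nigrum

Σp_specᵢ² = 0.23² + 0.35² + 0.03² + 0.06² + 0.33² = 0.0529 + 0.1225 + 0.0009 + 0.0036 + 0.1089 = 0.2888
B_spec = 1 / 0.2888 = 3.4626
Σp_nigrᵢ² = 0.07² + 0.19² + 0.02² + 0.03² + 0.69² = 0.0049 + 0.0361 + 0.0004 + 0.0009 + 0.4761 = 0.5184
B_nigr = 1 / 0.5184 = 1.9290
Σp_caerᵢ² = 0.02² + 0.36² + 0.09² + 0.02² + 0.51² = 0.0004 + 0.1296 + 0.0081 + 0.0004 + 0.2601 = 0.3986
B_caer = 1 / 0.3986 = 2.5088
Ranking by B (broadest → narrowest): Etheostoma spectabile (3.46) > Etheostoma caeruleum (2.51) > Etheostoma nigrum (1.93)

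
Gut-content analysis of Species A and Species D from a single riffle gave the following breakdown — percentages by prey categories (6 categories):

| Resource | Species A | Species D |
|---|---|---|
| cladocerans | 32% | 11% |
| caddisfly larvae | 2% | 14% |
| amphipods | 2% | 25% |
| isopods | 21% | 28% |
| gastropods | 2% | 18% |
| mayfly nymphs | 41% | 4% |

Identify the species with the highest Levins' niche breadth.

Species D

Convert percentages to proportions (divide by 100).
Σp_Aᵢ² = 0.32² + 0.02² + 0.02² + 0.21² + 0.02² + 0.41² = 0.1024 + 0.0004 + 0.0004 + 0.0441 + 0.0004 + 0.1681 = 0.3158
B_A = 1 / 0.3158 = 3.1666
Σp_Dᵢ² = 0.11² + 0.14² + 0.25² + 0.28² + 0.18² + 0.04² = 0.0121 + 0.0196 + 0.0625 + 0.0784 + 0.0324 + 0.0016 = 0.2066
B_D = 1 / 0.2066 = 4.8403
Highest B → broadest niche (most generalist): Species D (B = 4.84).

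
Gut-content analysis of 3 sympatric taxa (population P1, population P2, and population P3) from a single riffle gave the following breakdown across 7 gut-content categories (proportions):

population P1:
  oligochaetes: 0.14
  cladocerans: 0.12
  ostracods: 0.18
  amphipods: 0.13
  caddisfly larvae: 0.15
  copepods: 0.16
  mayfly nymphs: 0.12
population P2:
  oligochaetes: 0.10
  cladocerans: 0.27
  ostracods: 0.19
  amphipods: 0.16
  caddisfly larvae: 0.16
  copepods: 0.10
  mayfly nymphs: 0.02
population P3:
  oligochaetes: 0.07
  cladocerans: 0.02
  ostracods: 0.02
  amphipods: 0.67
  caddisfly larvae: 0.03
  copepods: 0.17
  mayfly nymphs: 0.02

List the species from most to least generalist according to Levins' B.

Σp_P1ᵢ² = 0.14² + 0.12² + 0.18² + 0.13² + 0.15² + 0.16² + 0.12² = 0.0196 + 0.0144 + 0.0324 + 0.0169 + 0.0225 + 0.0256 + 0.0144 = 0.1458
B_P1 = 1 / 0.1458 = 6.8587
Σp_P2ᵢ² = 0.10² + 0.27² + 0.19² + 0.16² + 0.16² + 0.10² + 0.02² = 0.0100 + 0.0729 + 0.0361 + 0.0256 + 0.0256 + 0.0100 + 0.0004 = 0.1806
B_P2 = 1 / 0.1806 = 5.5371
Σp_P3ᵢ² = 0.07² + 0.02² + 0.02² + 0.67² + 0.03² + 0.17² + 0.02² = 0.0049 + 0.0004 + 0.0004 + 0.4489 + 0.0009 + 0.0289 + 0.0004 = 0.4848
B_P3 = 1 / 0.4848 = 2.0627
Ranking by B (broadest → narrowest): population P1 (6.86) > population P2 (5.54) > population P3 (2.06)

population P1 > population P2 > population P3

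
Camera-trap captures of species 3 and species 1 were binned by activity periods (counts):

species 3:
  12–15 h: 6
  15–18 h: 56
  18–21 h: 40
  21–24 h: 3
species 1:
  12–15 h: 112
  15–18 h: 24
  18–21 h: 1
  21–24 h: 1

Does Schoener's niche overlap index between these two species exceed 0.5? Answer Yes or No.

Proportions for species 3 (n=105): 6/105=0.0571, 56/105=0.5333, 40/105=0.3810, 3/105=0.0286
Proportions for species 1 (n=138): 112/138=0.8116, 24/138=0.1739, 1/138=0.0072, 1/138=0.0072
Σ|p₁ᵢ − p₂ᵢ| = 0.7545 + 0.3594 + 0.3738 + 0.0214 = 1.5091
D = 1 − ½ × 1.5091 = 1 − 0.75455 = 0.24545
D = 0.24545 < 0.5 → No.

No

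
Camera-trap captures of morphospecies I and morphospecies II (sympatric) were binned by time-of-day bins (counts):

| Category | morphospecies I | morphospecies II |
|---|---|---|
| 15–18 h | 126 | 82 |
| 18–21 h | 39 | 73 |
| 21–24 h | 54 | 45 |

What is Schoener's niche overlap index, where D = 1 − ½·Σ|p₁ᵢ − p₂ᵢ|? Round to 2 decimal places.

Proportions for morphospecies I (n=219): 126/219=0.5753, 39/219=0.1781, 54/219=0.2466
Proportions for morphospecies II (n=200): 82/200=0.4100, 73/200=0.3650, 45/200=0.2250
Σ|p₁ᵢ − p₂ᵢ| = 0.1653 + 0.1869 + 0.0216 = 0.3738
D = 1 − ½ × 0.3738 = 1 − 0.18690 = 0.81310

0.81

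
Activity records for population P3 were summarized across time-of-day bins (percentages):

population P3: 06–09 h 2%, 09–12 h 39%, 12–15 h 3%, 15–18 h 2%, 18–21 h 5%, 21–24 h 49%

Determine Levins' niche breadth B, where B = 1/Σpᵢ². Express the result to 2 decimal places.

2.52

Convert percentages to proportions (divide by 100).
Σpᵢ² = 0.02² + 0.39² + 0.03² + 0.02² + 0.05² + 0.49² = 0.0004 + 0.1521 + 0.0009 + 0.0004 + 0.0025 + 0.2401 = 0.3964
B = 1 / 0.3964 = 2.5227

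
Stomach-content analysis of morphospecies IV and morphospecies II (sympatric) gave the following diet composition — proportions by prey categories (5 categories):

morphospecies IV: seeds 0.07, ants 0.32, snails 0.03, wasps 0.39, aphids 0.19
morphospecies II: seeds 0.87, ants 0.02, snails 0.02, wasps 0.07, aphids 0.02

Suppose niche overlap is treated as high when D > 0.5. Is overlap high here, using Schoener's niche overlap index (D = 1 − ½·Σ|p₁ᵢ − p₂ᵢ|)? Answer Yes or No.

Σ|p₁ᵢ − p₂ᵢ| = 0.80 + 0.30 + 0.01 + 0.32 + 0.17 = 1.60
D = 1 − ½ × 1.60 = 1 − 0.800 = 0.2000
D = 0.2000 < 0.5 → No.

No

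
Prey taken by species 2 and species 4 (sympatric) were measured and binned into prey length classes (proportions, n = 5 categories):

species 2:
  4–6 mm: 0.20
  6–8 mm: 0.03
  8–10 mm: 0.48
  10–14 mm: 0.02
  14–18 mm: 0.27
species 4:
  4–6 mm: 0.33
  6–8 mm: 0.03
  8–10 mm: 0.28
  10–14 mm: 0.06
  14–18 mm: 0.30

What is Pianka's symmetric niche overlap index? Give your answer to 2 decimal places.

Σ p₁ᵢp₂ᵢ = 0.0660 + 0.0009 + 0.1344 + 0.0012 + 0.0810 = 0.2835
Σp_1ᵢ² = 0.20² + 0.03² + 0.48² + 0.02² + 0.27² = 0.0400 + 0.0009 + 0.2304 + 0.0004 + 0.0729 = 0.3446
Σp_2ᵢ² = 0.33² + 0.03² + 0.28² + 0.06² + 0.30² = 0.1089 + 0.0009 + 0.0784 + 0.0036 + 0.0900 = 0.2818
O = 0.2835 / √(0.3446 × 0.2818) = 0.2835 / 0.31162 = 0.9098

0.91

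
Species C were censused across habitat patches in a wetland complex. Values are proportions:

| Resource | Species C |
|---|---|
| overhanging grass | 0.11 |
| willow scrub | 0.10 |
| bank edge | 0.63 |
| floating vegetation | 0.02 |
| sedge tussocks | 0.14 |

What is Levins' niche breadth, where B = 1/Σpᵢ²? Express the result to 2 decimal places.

Σpᵢ² = 0.11² + 0.10² + 0.63² + 0.02² + 0.14² = 0.0121 + 0.0100 + 0.3969 + 0.0004 + 0.0196 = 0.4390
B = 1 / 0.4390 = 2.2779

2.28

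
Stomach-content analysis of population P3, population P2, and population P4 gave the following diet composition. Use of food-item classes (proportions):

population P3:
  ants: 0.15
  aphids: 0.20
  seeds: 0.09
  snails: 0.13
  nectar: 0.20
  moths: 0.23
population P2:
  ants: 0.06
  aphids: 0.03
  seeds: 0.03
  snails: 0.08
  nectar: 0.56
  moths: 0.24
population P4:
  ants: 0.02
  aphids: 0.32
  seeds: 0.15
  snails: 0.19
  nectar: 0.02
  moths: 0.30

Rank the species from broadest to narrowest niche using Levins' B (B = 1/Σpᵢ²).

population P3 > population P4 > population P2

Σp_P3ᵢ² = 0.15² + 0.20² + 0.09² + 0.13² + 0.20² + 0.23² = 0.0225 + 0.0400 + 0.0081 + 0.0169 + 0.0400 + 0.0529 = 0.1804
B_P3 = 1 / 0.1804 = 5.5432
Σp_P2ᵢ² = 0.06² + 0.03² + 0.03² + 0.08² + 0.56² + 0.24² = 0.0036 + 0.0009 + 0.0009 + 0.0064 + 0.3136 + 0.0576 = 0.3830
B_P2 = 1 / 0.3830 = 2.6110
Σp_P4ᵢ² = 0.02² + 0.32² + 0.15² + 0.19² + 0.02² + 0.30² = 0.0004 + 0.1024 + 0.0225 + 0.0361 + 0.0004 + 0.0900 = 0.2518
B_P4 = 1 / 0.2518 = 3.9714
Ranking by B (broadest → narrowest): population P3 (5.54) > population P4 (3.97) > population P2 (2.61)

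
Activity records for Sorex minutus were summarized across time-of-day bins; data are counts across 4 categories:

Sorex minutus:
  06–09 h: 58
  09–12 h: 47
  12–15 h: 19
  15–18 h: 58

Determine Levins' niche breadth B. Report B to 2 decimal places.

3.56

Proportions for Sorex minutus (n=182): 58/182=0.3187, 47/182=0.2582, 19/182=0.1044, 58/182=0.3187
Σpᵢ² = 0.3187² + 0.2582² + 0.1044² + 0.3187² = 0.101570 + 0.066667 + 0.010899 + 0.101570 = 0.280706
B = 1 / 0.280706 = 3.5624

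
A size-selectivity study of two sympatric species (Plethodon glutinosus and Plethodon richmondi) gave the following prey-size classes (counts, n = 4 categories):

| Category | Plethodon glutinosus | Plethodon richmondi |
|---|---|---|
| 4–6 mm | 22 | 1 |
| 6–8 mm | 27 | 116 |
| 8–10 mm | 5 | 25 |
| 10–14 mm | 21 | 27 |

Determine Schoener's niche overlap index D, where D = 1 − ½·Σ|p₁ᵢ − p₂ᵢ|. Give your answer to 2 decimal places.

0.59

Proportions for Plethodon glutinosus (n=75): 22/75=0.2933, 27/75=0.3600, 5/75=0.0667, 21/75=0.2800
Proportions for Plethodon richmondi (n=169): 1/169=0.0059, 116/169=0.6864, 25/169=0.1479, 27/169=0.1598
Σ|p₁ᵢ − p₂ᵢ| = 0.2874 + 0.3264 + 0.0812 + 0.1202 = 0.8152
D = 1 − ½ × 0.8152 = 1 − 0.40760 = 0.59240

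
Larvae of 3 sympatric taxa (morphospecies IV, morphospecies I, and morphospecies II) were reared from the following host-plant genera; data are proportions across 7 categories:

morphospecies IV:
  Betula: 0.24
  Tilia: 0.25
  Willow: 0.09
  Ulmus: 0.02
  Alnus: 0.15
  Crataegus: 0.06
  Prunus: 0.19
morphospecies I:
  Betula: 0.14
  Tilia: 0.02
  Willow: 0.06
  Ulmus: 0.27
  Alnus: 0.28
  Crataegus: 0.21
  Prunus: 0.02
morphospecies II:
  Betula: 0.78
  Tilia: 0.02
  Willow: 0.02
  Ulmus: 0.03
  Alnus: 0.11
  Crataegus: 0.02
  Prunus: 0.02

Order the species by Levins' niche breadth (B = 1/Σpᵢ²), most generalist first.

Σp_IVᵢ² = 0.24² + 0.25² + 0.09² + 0.02² + 0.15² + 0.06² + 0.19² = 0.0576 + 0.0625 + 0.0081 + 0.0004 + 0.0225 + 0.0036 + 0.0361 = 0.1908
B_IV = 1 / 0.1908 = 5.2411
Σp_Iᵢ² = 0.14² + 0.02² + 0.06² + 0.27² + 0.28² + 0.21² + 0.02² = 0.0196 + 0.0004 + 0.0036 + 0.0729 + 0.0784 + 0.0441 + 0.0004 = 0.2194
B_I = 1 / 0.2194 = 4.5579
Σp_IIᵢ² = 0.78² + 0.02² + 0.02² + 0.03² + 0.11² + 0.02² + 0.02² = 0.6084 + 0.0004 + 0.0004 + 0.0009 + 0.0121 + 0.0004 + 0.0004 = 0.6230
B_II = 1 / 0.6230 = 1.6051
Ranking by B (broadest → narrowest): morphospecies IV (5.24) > morphospecies I (4.56) > morphospecies II (1.61)

morphospecies IV > morphospecies I > morphospecies II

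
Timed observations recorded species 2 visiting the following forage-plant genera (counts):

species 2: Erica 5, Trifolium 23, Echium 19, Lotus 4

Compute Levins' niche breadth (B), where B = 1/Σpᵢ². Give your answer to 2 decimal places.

2.79

Proportions for species 2 (n=51): 5/51=0.0980, 23/51=0.4510, 19/51=0.3725, 4/51=0.0784
Σpᵢ² = 0.0980² + 0.4510² + 0.3725² + 0.0784² = 0.009604 + 0.203401 + 0.138756 + 0.006147 = 0.357908
B = 1 / 0.357908 = 2.7940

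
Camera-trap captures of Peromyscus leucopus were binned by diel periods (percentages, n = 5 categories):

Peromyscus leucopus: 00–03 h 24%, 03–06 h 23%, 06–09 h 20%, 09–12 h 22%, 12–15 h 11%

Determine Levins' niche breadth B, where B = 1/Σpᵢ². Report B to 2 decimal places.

Convert percentages to proportions (divide by 100).
Σpᵢ² = 0.24² + 0.23² + 0.20² + 0.22² + 0.11² = 0.0576 + 0.0529 + 0.0400 + 0.0484 + 0.0121 = 0.2110
B = 1 / 0.2110 = 4.7393

4.74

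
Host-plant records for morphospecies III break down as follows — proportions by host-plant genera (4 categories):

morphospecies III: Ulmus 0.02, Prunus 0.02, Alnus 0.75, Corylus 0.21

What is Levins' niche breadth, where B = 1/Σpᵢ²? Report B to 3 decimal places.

1.646

Σpᵢ² = 0.02² + 0.02² + 0.75² + 0.21² = 0.0004 + 0.0004 + 0.5625 + 0.0441 = 0.6074
B = 1 / 0.6074 = 1.64636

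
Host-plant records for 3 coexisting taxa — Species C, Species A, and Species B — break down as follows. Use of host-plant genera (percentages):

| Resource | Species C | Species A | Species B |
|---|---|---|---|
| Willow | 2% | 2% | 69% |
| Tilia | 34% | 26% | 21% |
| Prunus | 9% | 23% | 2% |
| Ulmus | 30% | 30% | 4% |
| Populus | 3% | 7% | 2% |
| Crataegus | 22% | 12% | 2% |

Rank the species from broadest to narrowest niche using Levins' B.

Species A > Species C > Species B

Convert percentages to proportions (divide by 100).
Σp_Cᵢ² = 0.02² + 0.34² + 0.09² + 0.30² + 0.03² + 0.22² = 0.0004 + 0.1156 + 0.0081 + 0.0900 + 0.0009 + 0.0484 = 0.2634
B_C = 1 / 0.2634 = 3.7965
Σp_Aᵢ² = 0.02² + 0.26² + 0.23² + 0.30² + 0.07² + 0.12² = 0.0004 + 0.0676 + 0.0529 + 0.0900 + 0.0049 + 0.0144 = 0.2302
B_A = 1 / 0.2302 = 4.3440
Σp_Bᵢ² = 0.69² + 0.21² + 0.02² + 0.04² + 0.02² + 0.02² = 0.4761 + 0.0441 + 0.0004 + 0.0016 + 0.0004 + 0.0004 = 0.5230
B_B = 1 / 0.5230 = 1.9120
Ranking by B (broadest → narrowest): Species A (4.34) > Species C (3.80) > Species B (1.91)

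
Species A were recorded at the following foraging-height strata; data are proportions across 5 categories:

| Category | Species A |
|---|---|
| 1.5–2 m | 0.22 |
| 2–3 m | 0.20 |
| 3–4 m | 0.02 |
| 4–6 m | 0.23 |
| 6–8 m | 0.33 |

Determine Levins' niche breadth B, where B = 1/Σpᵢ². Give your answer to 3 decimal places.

3.990

Σpᵢ² = 0.22² + 0.20² + 0.02² + 0.23² + 0.33² = 0.0484 + 0.0400 + 0.0004 + 0.0529 + 0.1089 = 0.2506
B = 1 / 0.2506 = 3.99042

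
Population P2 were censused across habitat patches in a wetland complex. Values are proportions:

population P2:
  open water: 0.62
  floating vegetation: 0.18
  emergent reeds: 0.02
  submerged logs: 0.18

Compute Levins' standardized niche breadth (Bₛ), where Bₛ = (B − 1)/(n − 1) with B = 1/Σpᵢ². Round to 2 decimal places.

Σpᵢ² = 0.62² + 0.18² + 0.02² + 0.18² = 0.3844 + 0.0324 + 0.0004 + 0.0324 = 0.4496
B = 1 / 0.4496 = 2.2242
Bₛ = (B − 1)/(n − 1) = (2.2242 − 1)/(4 − 1) = 1.2242/3 = 0.4081

0.41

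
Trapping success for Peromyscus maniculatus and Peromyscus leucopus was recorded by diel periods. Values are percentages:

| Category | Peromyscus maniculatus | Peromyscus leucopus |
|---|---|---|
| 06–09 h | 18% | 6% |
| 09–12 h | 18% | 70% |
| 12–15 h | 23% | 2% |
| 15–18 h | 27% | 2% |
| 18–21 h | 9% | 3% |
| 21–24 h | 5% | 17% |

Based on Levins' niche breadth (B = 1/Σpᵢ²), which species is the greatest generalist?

Peromyscus maniculatus

Convert percentages to proportions (divide by 100).
Σp_maniᵢ² = 0.18² + 0.18² + 0.23² + 0.27² + 0.09² + 0.05² = 0.0324 + 0.0324 + 0.0529 + 0.0729 + 0.0081 + 0.0025 = 0.2012
B_mani = 1 / 0.2012 = 4.9702
Σp_leucᵢ² = 0.06² + 0.70² + 0.02² + 0.02² + 0.03² + 0.17² = 0.0036 + 0.4900 + 0.0004 + 0.0004 + 0.0009 + 0.0289 = 0.5242
B_leuc = 1 / 0.5242 = 1.9077
Highest B → broadest niche (most generalist): Peromyscus maniculatus (B = 4.97).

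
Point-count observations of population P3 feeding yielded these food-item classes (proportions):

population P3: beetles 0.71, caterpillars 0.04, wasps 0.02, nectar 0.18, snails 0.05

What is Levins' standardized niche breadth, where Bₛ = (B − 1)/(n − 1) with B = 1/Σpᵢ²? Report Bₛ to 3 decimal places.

Σpᵢ² = 0.71² + 0.04² + 0.02² + 0.18² + 0.05² = 0.5041 + 0.0016 + 0.0004 + 0.0324 + 0.0025 = 0.5410
B = 1 / 0.5410 = 1.84843
Bₛ = (B − 1)/(n − 1) = (1.84843 − 1)/(5 − 1) = 0.84843/4 = 0.21211

0.212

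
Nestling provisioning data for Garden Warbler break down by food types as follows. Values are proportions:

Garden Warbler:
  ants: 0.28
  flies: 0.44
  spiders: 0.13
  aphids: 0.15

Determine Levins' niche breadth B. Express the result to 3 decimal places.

Σpᵢ² = 0.28² + 0.44² + 0.13² + 0.15² = 0.0784 + 0.1936 + 0.0169 + 0.0225 = 0.3114
B = 1 / 0.3114 = 3.21130

3.211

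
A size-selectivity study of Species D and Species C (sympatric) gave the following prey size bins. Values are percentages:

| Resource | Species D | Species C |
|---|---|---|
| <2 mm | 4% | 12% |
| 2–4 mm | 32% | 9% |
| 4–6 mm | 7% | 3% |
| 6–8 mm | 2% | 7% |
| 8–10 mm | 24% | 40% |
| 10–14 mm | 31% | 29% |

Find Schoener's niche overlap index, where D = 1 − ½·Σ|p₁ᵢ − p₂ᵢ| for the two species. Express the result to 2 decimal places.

Convert percentages to proportions (divide by 100).
Σ|p₁ᵢ − p₂ᵢ| = 0.08 + 0.23 + 0.04 + 0.05 + 0.16 + 0.02 = 0.58
D = 1 − ½ × 0.58 = 1 − 0.290 = 0.7100

0.71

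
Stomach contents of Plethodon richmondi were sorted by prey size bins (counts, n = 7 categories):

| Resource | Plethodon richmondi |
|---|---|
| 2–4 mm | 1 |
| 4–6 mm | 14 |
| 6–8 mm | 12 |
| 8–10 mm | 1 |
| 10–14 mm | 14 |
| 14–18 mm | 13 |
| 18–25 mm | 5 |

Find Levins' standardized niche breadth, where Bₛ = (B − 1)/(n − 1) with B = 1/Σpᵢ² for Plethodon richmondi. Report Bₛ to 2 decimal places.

Proportions for Plethodon richmondi (n=60): 1/60=0.0167, 14/60=0.2333, 12/60=0.2000, 1/60=0.0167, 14/60=0.2333, 13/60=0.2167, 5/60=0.0833
Σpᵢ² = 0.0167² + 0.2333² + 0.2000² + 0.0167² + 0.2333² + 0.2167² + 0.0833² = 0.000279 + 0.054429 + 0.040000 + 0.000279 + 0.054429 + 0.046959 + 0.006939 = 0.203314
B = 1 / 0.203314 = 4.9185
Bₛ = (B − 1)/(n − 1) = (4.9185 − 1)/(7 − 1) = 3.9185/6 = 0.6531

0.65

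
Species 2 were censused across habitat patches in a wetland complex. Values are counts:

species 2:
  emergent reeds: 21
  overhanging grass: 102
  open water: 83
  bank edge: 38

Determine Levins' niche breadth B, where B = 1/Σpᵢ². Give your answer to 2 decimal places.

Proportions for species 2 (n=244): 21/244=0.0861, 102/244=0.4180, 83/244=0.3402, 38/244=0.1557
Σpᵢ² = 0.0861² + 0.4180² + 0.3402² + 0.1557² = 0.007413 + 0.174724 + 0.115736 + 0.024242 = 0.322115
B = 1 / 0.322115 = 3.1045

3.10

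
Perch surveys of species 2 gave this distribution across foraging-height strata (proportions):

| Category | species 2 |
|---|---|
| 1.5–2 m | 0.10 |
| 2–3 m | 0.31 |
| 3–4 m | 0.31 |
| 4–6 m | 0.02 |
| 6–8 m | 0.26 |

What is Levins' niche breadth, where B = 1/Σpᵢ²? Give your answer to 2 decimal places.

Σpᵢ² = 0.10² + 0.31² + 0.31² + 0.02² + 0.26² = 0.0100 + 0.0961 + 0.0961 + 0.0004 + 0.0676 = 0.2702
B = 1 / 0.2702 = 3.7010

3.70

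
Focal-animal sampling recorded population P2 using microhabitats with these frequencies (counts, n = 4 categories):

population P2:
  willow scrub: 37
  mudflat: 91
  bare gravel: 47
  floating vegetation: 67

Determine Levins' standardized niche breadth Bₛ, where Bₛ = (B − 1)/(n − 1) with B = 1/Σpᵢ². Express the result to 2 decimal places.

Proportions for population P2 (n=242): 37/242=0.1529, 91/242=0.3760, 47/242=0.1942, 67/242=0.2769
Σpᵢ² = 0.1529² + 0.3760² + 0.1942² + 0.2769² = 0.023378 + 0.141376 + 0.037714 + 0.076674 = 0.279142
B = 1 / 0.279142 = 3.5824
Bₛ = (B − 1)/(n − 1) = (3.5824 − 1)/(4 − 1) = 2.5824/3 = 0.8608

0.86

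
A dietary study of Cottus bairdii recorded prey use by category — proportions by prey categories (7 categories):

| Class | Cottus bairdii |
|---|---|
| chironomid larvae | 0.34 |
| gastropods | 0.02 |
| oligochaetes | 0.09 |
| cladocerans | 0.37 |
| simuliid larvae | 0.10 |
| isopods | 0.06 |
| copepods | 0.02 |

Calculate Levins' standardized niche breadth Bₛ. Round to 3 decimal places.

Σpᵢ² = 0.34² + 0.02² + 0.09² + 0.37² + 0.10² + 0.06² + 0.02² = 0.1156 + 0.0004 + 0.0081 + 0.1369 + 0.0100 + 0.0036 + 0.0004 = 0.2750
B = 1 / 0.2750 = 3.63636
Bₛ = (B − 1)/(n − 1) = (3.63636 − 1)/(7 − 1) = 2.63636/6 = 0.43939

0.439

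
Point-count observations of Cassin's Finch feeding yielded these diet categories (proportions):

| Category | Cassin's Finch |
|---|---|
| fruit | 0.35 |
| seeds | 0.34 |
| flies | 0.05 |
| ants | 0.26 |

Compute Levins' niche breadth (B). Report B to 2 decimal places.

Σpᵢ² = 0.35² + 0.34² + 0.05² + 0.26² = 0.1225 + 0.1156 + 0.0025 + 0.0676 = 0.3082
B = 1 / 0.3082 = 3.2446

3.24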